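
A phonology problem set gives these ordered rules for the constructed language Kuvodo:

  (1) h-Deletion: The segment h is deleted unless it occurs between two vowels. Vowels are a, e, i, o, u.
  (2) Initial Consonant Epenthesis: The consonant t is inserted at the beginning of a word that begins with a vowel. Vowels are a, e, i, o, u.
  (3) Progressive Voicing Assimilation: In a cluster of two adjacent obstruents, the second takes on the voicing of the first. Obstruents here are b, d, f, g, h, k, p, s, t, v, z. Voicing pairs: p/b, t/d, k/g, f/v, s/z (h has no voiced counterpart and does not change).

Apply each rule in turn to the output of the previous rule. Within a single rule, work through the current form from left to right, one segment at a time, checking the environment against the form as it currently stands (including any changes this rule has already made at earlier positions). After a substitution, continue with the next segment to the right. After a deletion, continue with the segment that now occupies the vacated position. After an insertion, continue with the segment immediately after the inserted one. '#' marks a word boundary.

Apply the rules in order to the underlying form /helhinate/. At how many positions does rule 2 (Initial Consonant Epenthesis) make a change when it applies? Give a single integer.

(1) h-Deletion: [helhinate] → [elinate]
(2) Initial Consonant Epenthesis: [elinate] → [telinate]
(3) Progressive Voicing Assimilation: no change — [telinate]
Rule 2 changed 1 position(s).

1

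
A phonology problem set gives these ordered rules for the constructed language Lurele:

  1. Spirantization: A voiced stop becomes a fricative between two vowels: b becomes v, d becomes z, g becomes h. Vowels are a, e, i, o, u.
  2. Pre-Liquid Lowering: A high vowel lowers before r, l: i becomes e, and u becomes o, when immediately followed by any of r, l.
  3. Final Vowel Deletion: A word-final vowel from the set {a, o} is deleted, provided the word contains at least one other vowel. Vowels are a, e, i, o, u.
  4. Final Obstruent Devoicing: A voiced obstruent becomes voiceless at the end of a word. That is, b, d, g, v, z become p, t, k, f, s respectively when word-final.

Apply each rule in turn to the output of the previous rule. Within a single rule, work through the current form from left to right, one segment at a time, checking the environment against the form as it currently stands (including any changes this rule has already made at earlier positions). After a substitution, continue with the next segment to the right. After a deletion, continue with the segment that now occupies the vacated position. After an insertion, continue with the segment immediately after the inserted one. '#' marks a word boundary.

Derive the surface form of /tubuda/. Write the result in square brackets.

[tuvus]

1 Spirantization: [tubuda] → [tuvuza]
2 Pre-Liquid Lowering: no change — [tuvuza]
3 Final Vowel Deletion: [tuvuza] → [tuvuz]
4 Final Obstruent Devoicing: [tuvuz] → [tuvus]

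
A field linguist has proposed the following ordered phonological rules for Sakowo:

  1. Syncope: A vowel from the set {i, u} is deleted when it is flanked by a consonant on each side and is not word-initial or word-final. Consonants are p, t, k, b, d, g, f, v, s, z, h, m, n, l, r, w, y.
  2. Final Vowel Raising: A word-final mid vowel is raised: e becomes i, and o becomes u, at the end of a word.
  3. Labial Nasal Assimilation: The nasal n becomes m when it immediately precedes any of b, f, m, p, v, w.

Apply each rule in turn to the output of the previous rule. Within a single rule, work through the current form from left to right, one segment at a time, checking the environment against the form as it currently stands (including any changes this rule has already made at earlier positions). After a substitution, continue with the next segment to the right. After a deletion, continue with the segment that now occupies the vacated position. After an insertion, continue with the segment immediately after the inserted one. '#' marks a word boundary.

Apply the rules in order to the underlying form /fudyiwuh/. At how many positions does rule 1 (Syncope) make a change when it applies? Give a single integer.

3

1 Syncope: [fudyiwuh] → [fdywh]
2 Final Vowel Raising: no change — [fdywh]
3 Labial Nasal Assimilation: no change — [fdywh]
Rule 1 changed 3 position(s).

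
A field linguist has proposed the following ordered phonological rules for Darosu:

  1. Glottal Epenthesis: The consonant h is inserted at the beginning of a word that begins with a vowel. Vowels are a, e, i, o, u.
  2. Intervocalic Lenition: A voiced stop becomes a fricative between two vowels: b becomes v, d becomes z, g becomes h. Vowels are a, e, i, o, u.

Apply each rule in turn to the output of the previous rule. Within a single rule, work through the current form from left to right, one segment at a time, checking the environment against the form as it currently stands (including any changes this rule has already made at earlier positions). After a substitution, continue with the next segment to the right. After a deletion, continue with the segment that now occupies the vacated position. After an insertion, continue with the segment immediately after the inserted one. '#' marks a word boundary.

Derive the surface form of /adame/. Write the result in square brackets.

[hazame]

1 Glottal Epenthesis: [adame] → [hadame]
2 Intervocalic Lenition: [hadame] → [hazame]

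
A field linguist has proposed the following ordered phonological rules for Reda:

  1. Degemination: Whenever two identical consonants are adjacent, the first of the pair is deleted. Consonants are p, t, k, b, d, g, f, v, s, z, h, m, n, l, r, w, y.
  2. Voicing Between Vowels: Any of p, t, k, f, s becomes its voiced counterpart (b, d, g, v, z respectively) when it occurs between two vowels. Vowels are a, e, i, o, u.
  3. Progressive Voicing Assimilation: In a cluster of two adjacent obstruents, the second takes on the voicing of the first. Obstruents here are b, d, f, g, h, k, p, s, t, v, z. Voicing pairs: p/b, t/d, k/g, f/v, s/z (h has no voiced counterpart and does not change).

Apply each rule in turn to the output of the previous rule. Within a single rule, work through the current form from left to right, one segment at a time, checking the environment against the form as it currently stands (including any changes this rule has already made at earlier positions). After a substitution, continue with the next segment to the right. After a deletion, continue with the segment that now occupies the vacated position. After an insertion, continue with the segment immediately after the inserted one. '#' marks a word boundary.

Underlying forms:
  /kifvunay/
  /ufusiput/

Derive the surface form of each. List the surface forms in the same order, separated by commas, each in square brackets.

[kiffunay], [uvuzibut]

/kifvunay/:
  1 Degemination: no change — [kifvunay]
  2 Voicing Between Vowels: no change — [kifvunay]
  3 Progressive Voicing Assimilation: [kifvunay] → [kiffunay]
/ufusiput/:
  1 Degemination: no change — [ufusiput]
  2 Voicing Between Vowels: [ufusiput] → [uvuzibut]
  3 Progressive Voicing Assimilation: no change — [uvuzibut]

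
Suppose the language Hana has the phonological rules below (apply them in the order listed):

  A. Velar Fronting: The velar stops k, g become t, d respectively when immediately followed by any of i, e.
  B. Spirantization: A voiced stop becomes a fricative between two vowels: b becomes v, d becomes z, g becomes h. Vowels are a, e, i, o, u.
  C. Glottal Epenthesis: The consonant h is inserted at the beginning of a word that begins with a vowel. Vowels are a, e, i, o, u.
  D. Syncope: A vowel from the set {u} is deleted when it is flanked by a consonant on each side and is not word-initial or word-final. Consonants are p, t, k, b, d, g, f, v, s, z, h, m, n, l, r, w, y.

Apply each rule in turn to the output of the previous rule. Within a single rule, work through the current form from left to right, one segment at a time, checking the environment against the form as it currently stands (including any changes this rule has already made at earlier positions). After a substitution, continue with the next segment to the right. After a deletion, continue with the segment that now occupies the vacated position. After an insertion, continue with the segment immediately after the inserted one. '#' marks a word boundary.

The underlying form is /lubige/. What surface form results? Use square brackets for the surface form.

[lvize]

A Velar Fronting: [lubige] → [lubide]
B Spirantization: [lubide] → [luvize]
C Glottal Epenthesis: no change — [luvize]
D Syncope: [luvize] → [lvize]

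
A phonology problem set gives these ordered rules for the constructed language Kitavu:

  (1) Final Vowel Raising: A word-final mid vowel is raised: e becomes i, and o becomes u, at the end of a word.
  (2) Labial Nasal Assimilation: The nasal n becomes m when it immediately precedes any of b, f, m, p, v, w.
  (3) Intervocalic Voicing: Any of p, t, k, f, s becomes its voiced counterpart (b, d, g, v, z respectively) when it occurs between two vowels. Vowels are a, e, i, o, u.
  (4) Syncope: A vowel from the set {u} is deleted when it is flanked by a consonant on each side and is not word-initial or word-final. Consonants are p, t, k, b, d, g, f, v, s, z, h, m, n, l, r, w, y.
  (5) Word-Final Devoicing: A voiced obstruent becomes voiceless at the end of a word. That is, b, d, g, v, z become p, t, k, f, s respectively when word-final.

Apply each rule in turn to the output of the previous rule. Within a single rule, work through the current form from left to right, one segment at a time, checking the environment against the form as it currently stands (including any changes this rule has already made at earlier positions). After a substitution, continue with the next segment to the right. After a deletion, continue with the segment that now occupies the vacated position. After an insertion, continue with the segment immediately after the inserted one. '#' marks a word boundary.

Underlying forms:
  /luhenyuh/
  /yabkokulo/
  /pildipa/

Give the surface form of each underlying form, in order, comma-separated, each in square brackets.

/luhenyuh/:
  (1) Final Vowel Raising: no change — [luhenyuh]
  (2) Labial Nasal Assimilation: no change — [luhenyuh]
  (3) Intervocalic Voicing: no change — [luhenyuh]
  (4) Syncope: [luhenyuh] → [lhenyh]
  (5) Word-Final Devoicing: no change — [lhenyh]
/yabkokulo/:
  (1) Final Vowel Raising: [yabkokulo] → [yabkokulu]
  (2) Labial Nasal Assimilation: no change — [yabkokulu]
  (3) Intervocalic Voicing: [yabkokulu] → [yabkogulu]
  (4) Syncope: [yabkogulu] → [yabkoglu]
  (5) Word-Final Devoicing: no change — [yabkoglu]
/pildipa/:
  (1) Final Vowel Raising: no change — [pildipa]
  (2) Labial Nasal Assimilation: no change — [pildipa]
  (3) Intervocalic Voicing: [pildipa] → [pildiba]
  (4) Syncope: no change — [pildiba]
  (5) Word-Final Devoicing: no change — [pildiba]

[lhenyh], [yabkoglu], [pildiba]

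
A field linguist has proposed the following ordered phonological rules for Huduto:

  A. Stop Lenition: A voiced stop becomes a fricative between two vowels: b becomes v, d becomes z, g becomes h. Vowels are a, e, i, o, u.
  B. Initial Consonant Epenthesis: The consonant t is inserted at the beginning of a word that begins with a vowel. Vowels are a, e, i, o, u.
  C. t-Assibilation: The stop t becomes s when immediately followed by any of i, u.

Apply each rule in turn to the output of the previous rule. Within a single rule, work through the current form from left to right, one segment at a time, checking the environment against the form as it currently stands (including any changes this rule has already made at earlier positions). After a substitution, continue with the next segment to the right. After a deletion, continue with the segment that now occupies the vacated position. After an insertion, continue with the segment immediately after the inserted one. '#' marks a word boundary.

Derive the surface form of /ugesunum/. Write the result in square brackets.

[suhesunum]

A Stop Lenition: [ugesunum] → [uhesunum]
B Initial Consonant Epenthesis: [uhesunum] → [tuhesunum]
C t-Assibilation: [tuhesunum] → [suhesunum]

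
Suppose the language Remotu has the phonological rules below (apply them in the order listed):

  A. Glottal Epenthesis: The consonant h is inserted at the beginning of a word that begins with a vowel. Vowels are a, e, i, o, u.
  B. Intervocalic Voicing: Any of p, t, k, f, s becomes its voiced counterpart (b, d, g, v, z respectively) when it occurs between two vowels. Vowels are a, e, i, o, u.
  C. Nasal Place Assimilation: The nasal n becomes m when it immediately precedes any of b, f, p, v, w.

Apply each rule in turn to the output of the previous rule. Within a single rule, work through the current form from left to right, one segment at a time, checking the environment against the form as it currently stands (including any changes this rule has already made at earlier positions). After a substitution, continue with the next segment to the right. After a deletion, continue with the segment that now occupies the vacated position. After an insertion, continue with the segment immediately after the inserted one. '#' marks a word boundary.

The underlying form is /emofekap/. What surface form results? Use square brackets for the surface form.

[hemovegap]

A Glottal Epenthesis: [emofekap] → [hemofekap]
B Intervocalic Voicing: [hemofekap] → [hemovegap]
C Nasal Place Assimilation: no change — [hemovegap]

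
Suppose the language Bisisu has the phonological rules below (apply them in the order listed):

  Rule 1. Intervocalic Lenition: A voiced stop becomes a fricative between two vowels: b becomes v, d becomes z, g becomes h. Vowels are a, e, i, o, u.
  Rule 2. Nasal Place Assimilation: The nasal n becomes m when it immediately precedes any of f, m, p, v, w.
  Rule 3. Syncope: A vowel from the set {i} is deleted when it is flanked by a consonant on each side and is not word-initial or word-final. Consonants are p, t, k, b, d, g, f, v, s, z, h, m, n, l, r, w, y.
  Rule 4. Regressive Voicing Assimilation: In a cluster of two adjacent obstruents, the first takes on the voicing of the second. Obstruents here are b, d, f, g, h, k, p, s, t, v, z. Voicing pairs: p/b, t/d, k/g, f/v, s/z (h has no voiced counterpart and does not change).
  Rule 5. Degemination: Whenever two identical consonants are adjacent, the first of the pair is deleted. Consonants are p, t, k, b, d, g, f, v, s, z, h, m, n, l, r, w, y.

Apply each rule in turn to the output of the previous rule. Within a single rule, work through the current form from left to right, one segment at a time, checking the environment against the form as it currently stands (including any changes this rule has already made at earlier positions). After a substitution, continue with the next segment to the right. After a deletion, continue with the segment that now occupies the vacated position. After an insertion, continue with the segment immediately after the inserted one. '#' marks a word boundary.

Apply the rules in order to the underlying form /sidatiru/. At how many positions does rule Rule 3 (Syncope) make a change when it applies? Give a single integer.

Rule 1 Intervocalic Lenition: [sidatiru] → [sizatiru]
Rule 2 Nasal Place Assimilation: no change — [sizatiru]
Rule 3 Syncope: [sizatiru] → [szatru]
Rule 4 Regressive Voicing Assimilation: [szatru] → [zzatru]
Rule 5 Degemination: [zzatru] → [zatru]
Rule Rule 3 changed 2 position(s).

2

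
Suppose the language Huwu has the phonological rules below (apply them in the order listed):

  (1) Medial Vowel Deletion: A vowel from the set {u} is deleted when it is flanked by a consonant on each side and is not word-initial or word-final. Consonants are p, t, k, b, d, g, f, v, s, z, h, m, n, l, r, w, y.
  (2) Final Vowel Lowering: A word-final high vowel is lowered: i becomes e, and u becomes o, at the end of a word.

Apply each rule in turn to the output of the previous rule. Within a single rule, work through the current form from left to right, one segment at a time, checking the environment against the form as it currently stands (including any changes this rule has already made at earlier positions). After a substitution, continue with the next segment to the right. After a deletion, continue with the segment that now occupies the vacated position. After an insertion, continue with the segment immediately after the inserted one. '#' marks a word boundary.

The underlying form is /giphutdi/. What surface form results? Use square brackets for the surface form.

[giphtde]

(1) Medial Vowel Deletion: [giphutdi] → [giphtdi]
(2) Final Vowel Lowering: [giphtdi] → [giphtde]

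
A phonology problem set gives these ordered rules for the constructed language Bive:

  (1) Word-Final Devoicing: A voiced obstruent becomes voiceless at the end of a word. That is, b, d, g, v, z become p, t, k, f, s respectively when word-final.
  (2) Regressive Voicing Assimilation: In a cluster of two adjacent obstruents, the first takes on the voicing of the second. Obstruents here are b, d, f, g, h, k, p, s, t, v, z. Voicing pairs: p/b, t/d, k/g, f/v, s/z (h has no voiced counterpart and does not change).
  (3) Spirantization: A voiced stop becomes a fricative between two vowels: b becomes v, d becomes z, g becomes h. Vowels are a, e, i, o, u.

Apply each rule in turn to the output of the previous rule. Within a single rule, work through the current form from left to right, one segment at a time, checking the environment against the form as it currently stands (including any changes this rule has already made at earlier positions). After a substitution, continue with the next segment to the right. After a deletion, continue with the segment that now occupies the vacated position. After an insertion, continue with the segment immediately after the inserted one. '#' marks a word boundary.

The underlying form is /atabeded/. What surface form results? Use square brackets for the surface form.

[atavezet]

(1) Word-Final Devoicing: [atabeded] → [atabedet]
(2) Regressive Voicing Assimilation: no change — [atabedet]
(3) Spirantization: [atabedet] → [atavezet]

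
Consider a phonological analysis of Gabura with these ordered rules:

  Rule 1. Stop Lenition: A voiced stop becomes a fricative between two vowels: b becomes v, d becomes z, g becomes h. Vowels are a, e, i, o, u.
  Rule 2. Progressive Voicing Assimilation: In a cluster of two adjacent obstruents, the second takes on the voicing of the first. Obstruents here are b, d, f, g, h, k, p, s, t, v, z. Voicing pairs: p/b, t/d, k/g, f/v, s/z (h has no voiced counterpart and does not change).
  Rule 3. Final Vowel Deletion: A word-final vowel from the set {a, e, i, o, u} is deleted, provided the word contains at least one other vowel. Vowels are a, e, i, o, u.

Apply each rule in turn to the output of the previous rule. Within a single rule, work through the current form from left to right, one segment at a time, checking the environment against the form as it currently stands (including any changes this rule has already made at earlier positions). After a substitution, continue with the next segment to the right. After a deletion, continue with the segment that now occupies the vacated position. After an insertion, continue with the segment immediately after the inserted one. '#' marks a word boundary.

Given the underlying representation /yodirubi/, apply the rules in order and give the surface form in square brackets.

[yoziruv]

Rule 1 Stop Lenition: [yodirubi] → [yoziruvi]
Rule 2 Progressive Voicing Assimilation: no change — [yoziruvi]
Rule 3 Final Vowel Deletion: [yoziruvi] → [yoziruv]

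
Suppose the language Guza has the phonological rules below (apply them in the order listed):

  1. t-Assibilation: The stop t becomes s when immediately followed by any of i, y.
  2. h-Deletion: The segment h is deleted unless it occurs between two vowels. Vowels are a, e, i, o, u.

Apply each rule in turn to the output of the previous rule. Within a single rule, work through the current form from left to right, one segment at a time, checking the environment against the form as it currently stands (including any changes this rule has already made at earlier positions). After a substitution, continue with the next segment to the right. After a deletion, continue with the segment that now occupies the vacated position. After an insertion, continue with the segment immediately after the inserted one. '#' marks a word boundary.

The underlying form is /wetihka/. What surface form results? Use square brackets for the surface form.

[wesika]

1 t-Assibilation: [wetihka] → [wesihka]
2 h-Deletion: [wesihka] → [wesika]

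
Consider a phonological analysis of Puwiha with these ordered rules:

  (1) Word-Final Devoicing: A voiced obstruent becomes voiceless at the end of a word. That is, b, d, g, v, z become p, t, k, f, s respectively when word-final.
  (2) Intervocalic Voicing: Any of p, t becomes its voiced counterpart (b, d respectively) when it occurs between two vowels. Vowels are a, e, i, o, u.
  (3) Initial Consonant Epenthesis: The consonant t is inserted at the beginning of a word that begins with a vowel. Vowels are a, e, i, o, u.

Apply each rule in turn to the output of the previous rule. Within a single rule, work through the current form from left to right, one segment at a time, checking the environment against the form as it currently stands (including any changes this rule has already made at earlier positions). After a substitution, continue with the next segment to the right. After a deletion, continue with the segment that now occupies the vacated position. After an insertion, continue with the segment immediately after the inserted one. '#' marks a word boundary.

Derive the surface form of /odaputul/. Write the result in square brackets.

(1) Word-Final Devoicing: no change — [odaputul]
(2) Intervocalic Voicing: [odaputul] → [odabudul]
(3) Initial Consonant Epenthesis: [odabudul] → [todabudul]

[todabudul]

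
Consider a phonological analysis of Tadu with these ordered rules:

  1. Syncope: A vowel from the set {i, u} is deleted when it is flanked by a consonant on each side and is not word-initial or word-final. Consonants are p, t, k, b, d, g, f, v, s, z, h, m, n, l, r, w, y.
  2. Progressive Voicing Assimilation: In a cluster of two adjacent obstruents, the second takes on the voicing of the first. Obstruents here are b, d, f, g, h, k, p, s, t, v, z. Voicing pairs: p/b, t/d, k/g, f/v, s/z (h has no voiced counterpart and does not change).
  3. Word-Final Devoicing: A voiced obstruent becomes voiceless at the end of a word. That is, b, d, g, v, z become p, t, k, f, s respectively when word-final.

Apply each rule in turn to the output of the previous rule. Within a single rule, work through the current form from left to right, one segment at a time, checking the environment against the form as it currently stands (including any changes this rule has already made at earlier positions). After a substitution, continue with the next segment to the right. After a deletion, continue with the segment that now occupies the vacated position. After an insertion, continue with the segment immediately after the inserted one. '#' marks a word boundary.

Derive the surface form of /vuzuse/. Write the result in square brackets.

[vzze]

1 Syncope: [vuzuse] → [vzse]
2 Progressive Voicing Assimilation: [vzse] → [vzze]
3 Word-Final Devoicing: no change — [vzze]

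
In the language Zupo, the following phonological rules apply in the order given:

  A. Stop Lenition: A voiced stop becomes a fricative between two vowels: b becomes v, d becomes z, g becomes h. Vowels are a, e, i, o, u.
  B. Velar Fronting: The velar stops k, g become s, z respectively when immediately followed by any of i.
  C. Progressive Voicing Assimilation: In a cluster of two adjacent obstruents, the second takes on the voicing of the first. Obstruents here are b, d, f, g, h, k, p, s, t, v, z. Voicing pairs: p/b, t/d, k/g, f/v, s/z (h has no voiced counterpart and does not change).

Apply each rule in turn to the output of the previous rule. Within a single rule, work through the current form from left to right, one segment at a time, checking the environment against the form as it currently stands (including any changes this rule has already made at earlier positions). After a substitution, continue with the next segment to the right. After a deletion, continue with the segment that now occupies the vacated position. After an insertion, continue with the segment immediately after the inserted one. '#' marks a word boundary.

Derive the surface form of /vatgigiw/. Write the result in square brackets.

A Stop Lenition: [vatgigiw] → [vatgihiw]
B Velar Fronting: [vatgihiw] → [vatzihiw]
C Progressive Voicing Assimilation: [vatzihiw] → [vatsihiw]

[vatsihiw]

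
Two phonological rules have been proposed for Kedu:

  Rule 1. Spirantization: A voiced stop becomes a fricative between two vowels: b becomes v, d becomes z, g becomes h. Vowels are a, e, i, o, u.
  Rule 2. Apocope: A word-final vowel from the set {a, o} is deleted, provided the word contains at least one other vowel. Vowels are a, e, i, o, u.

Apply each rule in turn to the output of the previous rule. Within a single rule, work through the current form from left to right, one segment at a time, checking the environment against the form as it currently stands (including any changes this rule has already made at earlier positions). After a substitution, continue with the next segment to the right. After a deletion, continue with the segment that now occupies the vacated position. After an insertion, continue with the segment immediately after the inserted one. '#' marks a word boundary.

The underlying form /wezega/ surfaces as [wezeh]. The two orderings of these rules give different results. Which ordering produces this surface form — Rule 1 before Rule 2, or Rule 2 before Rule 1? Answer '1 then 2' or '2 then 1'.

Order 1 then 2:
  1 Spirantization: [wezega] → [wezeha]
  2 Apocope: [wezeha] → [wezeh]
  result: [wezeh]
Order 2 then 1:
  2 Apocope: [wezega] → [wezeg]
  1 Spirantization: no change — [wezeg]
  result: [wezeg]

1 then 2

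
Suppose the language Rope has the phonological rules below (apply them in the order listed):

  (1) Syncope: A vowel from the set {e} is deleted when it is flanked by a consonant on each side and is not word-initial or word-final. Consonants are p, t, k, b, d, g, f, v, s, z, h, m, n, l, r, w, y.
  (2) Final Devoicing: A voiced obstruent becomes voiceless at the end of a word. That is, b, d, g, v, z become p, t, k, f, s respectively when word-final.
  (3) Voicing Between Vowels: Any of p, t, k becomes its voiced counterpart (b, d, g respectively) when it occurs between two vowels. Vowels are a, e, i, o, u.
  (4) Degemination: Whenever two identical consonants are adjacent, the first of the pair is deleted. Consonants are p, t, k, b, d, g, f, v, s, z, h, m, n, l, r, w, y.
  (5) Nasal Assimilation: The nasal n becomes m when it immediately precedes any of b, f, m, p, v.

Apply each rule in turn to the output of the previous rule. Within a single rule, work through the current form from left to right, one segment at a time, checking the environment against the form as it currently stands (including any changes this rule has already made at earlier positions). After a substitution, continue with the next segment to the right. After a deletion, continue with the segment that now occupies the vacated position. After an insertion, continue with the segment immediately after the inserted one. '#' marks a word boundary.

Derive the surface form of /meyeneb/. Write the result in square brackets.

(1) Syncope: [meyeneb] → [mynb]
(2) Final Devoicing: [mynb] → [mynp]
(3) Voicing Between Vowels: no change — [mynp]
(4) Degemination: no change — [mynp]
(5) Nasal Assimilation: [mynp] → [mymp]

[mymp]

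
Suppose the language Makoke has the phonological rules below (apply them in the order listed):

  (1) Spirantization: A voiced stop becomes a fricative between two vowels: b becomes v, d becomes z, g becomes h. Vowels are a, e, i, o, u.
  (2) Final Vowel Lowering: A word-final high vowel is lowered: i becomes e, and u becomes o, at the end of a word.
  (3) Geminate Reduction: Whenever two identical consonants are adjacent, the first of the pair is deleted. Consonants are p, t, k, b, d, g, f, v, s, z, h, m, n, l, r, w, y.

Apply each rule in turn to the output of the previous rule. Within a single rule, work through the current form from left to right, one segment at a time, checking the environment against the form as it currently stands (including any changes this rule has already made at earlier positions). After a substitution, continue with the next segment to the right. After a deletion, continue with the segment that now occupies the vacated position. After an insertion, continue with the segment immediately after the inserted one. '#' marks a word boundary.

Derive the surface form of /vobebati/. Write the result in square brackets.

(1) Spirantization: [vobebati] → [vovevati]
(2) Final Vowel Lowering: [vovevati] → [vovevate]
(3) Geminate Reduction: no change — [vovevate]

[vovevate]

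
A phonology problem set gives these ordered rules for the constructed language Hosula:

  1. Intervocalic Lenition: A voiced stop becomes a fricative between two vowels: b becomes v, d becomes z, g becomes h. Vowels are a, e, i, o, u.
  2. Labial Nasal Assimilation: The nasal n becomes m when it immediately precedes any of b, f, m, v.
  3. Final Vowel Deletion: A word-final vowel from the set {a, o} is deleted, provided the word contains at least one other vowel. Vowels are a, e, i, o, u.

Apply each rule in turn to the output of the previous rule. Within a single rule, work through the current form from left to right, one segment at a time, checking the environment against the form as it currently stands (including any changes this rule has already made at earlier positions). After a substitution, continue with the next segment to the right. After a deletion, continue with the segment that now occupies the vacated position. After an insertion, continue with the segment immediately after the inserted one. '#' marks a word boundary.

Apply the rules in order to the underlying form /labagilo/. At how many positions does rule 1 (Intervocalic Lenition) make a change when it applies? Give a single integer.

2

1 Intervocalic Lenition: [labagilo] → [lavahilo]
2 Labial Nasal Assimilation: no change — [lavahilo]
3 Final Vowel Deletion: [lavahilo] → [lavahil]
Rule 1 changed 2 position(s).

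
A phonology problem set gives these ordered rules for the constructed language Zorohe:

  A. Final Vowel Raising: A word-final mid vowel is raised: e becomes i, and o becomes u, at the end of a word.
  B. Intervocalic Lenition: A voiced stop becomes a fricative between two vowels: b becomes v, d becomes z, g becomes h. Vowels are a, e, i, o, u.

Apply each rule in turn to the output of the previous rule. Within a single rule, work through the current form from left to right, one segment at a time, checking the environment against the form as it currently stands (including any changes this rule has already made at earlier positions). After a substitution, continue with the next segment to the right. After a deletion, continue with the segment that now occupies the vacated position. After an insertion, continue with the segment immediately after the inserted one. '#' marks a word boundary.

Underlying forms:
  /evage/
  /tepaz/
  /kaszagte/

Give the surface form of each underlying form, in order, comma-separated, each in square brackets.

/evage/:
  A Final Vowel Raising: [evage] → [evagi]
  B Intervocalic Lenition: [evagi] → [evahi]
/tepaz/:
  A Final Vowel Raising: no change — [tepaz]
  B Intervocalic Lenition: no change — [tepaz]
/kaszagte/:
  A Final Vowel Raising: [kaszagte] → [kaszagti]
  B Intervocalic Lenition: no change — [kaszagti]

[evahi], [tepaz], [kaszagti]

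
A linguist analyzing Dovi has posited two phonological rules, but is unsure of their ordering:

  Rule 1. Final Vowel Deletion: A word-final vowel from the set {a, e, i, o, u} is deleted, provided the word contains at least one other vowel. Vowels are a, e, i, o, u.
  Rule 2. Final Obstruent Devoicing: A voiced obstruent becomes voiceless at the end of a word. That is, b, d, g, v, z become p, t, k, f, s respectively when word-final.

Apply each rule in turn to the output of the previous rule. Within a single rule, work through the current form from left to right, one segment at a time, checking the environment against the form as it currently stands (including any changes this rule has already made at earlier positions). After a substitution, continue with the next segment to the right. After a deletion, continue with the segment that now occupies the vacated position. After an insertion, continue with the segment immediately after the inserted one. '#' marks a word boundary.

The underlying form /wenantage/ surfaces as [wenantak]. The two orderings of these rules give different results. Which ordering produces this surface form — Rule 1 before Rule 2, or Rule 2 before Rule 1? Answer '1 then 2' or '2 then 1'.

Order 1 then 2:
  1 Final Vowel Deletion: [wenantage] → [wenantag]
  2 Final Obstruent Devoicing: [wenantag] → [wenantak]
  result: [wenantak]
Order 2 then 1:
  2 Final Obstruent Devoicing: no change — [wenantage]
  1 Final Vowel Deletion: [wenantage] → [wenantag]
  result: [wenantag]

1 then 2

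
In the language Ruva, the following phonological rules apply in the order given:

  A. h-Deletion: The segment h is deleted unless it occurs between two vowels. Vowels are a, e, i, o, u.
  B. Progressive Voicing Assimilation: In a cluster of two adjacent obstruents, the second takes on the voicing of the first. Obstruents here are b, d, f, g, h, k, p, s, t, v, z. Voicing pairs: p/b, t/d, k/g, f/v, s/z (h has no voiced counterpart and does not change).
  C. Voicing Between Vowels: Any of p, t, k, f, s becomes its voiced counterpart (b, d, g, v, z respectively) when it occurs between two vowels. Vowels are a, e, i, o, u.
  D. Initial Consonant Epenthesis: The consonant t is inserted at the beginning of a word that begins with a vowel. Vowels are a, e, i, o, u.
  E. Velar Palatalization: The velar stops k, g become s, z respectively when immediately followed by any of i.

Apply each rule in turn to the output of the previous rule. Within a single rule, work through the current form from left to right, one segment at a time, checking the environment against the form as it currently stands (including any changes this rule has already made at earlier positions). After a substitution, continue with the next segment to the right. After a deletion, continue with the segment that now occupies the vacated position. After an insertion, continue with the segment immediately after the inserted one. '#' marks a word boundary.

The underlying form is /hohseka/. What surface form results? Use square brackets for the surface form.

[tozega]

A h-Deletion: [hohseka] → [oseka]
B Progressive Voicing Assimilation: no change — [oseka]
C Voicing Between Vowels: [oseka] → [ozega]
D Initial Consonant Epenthesis: [ozega] → [tozega]
E Velar Palatalization: no change — [tozega]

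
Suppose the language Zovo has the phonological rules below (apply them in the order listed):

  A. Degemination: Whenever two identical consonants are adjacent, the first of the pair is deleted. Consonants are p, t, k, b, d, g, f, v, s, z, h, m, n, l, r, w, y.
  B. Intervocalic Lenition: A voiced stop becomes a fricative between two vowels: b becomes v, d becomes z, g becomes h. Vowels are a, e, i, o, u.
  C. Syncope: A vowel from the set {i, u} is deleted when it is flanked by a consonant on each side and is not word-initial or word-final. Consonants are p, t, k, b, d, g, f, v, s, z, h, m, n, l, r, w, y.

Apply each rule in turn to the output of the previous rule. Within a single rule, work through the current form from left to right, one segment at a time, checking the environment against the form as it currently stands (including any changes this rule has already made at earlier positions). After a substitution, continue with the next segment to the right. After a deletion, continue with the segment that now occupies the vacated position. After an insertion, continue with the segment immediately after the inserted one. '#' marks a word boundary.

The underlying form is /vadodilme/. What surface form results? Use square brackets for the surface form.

A Degemination: no change — [vadodilme]
B Intervocalic Lenition: [vadodilme] → [vazozilme]
C Syncope: [vazozilme] → [vazozlme]

[vazozlme]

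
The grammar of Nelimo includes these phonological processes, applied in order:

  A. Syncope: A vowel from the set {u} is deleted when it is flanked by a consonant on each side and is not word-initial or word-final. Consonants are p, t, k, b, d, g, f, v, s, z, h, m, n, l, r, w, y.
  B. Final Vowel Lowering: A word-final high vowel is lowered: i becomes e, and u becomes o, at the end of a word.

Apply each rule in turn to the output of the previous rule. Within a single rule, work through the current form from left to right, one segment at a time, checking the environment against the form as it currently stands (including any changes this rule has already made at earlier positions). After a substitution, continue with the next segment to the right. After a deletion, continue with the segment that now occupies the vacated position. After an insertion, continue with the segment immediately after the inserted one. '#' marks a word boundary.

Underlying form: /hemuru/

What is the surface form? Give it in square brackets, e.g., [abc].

[hemro]

A Syncope: [hemuru] → [hemru]
B Final Vowel Lowering: [hemru] → [hemro]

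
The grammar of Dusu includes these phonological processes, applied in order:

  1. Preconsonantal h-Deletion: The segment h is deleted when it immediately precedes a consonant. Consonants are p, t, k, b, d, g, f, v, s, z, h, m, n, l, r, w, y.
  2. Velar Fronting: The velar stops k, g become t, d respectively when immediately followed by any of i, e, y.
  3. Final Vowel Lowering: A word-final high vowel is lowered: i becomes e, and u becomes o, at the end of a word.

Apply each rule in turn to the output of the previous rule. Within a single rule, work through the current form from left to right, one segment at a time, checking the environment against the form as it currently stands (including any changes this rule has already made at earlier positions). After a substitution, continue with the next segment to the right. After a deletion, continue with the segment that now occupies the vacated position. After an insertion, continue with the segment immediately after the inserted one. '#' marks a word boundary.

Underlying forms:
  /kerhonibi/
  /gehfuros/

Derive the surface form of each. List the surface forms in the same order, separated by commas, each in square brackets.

[terhonibe], [defuros]

/kerhonibi/:
  1 Preconsonantal h-Deletion: no change — [kerhonibi]
  2 Velar Fronting: [kerhonibi] → [terhonibi]
  3 Final Vowel Lowering: [terhonibi] → [terhonibe]
/gehfuros/:
  1 Preconsonantal h-Deletion: [gehfuros] → [gefuros]
  2 Velar Fronting: [gefuros] → [defuros]
  3 Final Vowel Lowering: no change — [defuros]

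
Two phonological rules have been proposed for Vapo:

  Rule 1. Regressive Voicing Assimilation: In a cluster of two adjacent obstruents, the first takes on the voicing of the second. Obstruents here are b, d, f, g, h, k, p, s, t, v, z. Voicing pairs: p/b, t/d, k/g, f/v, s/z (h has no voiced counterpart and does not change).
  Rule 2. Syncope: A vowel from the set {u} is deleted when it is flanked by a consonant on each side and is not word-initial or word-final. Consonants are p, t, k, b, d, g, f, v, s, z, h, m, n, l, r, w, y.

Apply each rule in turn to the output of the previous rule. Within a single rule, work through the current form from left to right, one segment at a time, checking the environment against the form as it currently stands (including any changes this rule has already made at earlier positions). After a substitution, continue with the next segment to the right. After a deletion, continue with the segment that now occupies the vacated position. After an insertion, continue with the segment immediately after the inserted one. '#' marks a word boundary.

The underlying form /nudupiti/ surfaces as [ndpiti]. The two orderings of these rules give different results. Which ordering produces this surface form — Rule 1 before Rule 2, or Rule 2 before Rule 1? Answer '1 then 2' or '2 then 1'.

Order 1 then 2:
  1 Regressive Voicing Assimilation: no change — [nudupiti]
  2 Syncope: [nudupiti] → [ndpiti]
  result: [ndpiti]
Order 2 then 1:
  2 Syncope: [nudupiti] → [ndpiti]
  1 Regressive Voicing Assimilation: [ndpiti] → [ntpiti]
  result: [ntpiti]

1 then 2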